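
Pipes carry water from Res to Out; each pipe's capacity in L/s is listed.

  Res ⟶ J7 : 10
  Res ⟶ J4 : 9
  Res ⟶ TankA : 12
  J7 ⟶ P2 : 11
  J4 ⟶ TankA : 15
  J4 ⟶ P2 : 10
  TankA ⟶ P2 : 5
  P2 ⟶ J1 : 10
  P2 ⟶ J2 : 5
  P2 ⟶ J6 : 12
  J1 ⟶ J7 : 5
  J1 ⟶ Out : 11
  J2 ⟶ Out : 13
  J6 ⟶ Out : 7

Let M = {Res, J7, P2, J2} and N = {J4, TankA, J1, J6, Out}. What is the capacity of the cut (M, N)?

56

Edges leaving {Res, J7, P2, J2}: Res→J4 (9), Res→TankA (12), P2→J1 (10), P2→J6 (12), J2→Out (13).
Cut capacity = 9 + 12 + 10 + 12 + 13 = 56.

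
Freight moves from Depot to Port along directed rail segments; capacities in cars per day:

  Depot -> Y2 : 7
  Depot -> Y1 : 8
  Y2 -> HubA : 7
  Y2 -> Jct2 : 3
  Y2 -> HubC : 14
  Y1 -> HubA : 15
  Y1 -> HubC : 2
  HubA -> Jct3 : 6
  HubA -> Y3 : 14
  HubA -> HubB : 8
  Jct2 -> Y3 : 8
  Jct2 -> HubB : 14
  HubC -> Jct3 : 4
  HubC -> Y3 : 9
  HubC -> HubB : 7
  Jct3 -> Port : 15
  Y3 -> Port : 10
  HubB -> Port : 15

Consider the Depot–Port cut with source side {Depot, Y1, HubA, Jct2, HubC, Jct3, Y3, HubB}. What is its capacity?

47

Edges leaving {Depot, Y1, HubA, Jct2, HubC, Jct3, Y3, HubB}: Depot→Y2 (7), Jct3→Port (15), Y3→Port (10), HubB→Port (15).
Cut capacity = 7 + 15 + 10 + 15 = 47.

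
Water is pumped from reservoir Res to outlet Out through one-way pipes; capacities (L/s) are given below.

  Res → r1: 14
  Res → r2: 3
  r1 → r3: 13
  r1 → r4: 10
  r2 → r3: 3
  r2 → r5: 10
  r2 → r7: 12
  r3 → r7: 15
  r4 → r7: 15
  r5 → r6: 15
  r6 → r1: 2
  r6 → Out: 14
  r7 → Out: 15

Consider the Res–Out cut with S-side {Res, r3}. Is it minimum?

Given cut capacity: 14 + 3 + 15 = 32.
Augment Res→r2→r7→Out: bottleneck 3, flow now 3.
Augment Res→r1→r3→r7→Out: bottleneck 12, flow now 15.
Augment Res→r1→r3→r7→r2→r5→r6→Out: bottleneck 1, flow now 16. (uses reverse residual edge)
Augment Res→r1→r4→r7→r2→r5→r6→Out: bottleneck 1, flow now 17. (uses reverse residual edge)
No augmenting path remains; maximum flow = 17.
In the residual graph, reachable from Res: {Res}.
Min-cut edges: Res→r1 (14), Res→r2 (3); capacity 14 + 3 = 17.
Cut capacity 32 exceeds the max flow 17, so it is not minimum.

No — its capacity is 32, but the minimum cut has capacity 17.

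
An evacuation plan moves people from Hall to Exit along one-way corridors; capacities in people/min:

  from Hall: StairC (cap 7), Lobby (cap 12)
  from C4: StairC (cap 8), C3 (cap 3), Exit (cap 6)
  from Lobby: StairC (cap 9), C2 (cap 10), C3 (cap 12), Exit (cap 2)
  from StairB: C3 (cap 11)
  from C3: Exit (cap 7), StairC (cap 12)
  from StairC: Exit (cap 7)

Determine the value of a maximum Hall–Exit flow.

Augment Hall→Lobby→Exit: bottleneck 2, flow now 2.
Augment Hall→StairC→Exit: bottleneck 7, flow now 9.
Augment Hall→Lobby→C3→Exit: bottleneck 7, flow now 16.
No augmenting path remains; maximum flow = 16.
In the residual graph, reachable from Hall: {Hall, Lobby, C2, C3, StairC}.
Min-cut edges: Lobby→Exit (2), C3→Exit (7), StairC→Exit (7); capacity 2 + 7 + 7 = 16.
This cut is saturated, so no flow can exceed 16.

16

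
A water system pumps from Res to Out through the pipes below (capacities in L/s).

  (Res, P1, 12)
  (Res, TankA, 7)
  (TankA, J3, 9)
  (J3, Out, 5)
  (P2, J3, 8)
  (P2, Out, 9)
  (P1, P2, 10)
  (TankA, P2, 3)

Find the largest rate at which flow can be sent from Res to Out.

Augment Res→P1→P2→Out: bottleneck 9, flow now 9.
Augment Res→TankA→J3→Out: bottleneck 5, flow now 14.
No augmenting path remains; maximum flow = 14.
In the residual graph, reachable from Res: {Res, P1, TankA, P2, J3}.
Min-cut edges: P2→Out (9), J3→Out (5); capacity 9 + 5 = 14.
This cut is saturated, so no flow can exceed 14.

14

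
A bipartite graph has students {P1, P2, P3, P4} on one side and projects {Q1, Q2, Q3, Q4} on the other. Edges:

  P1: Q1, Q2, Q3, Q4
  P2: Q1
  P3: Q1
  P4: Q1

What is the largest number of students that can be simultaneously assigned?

Unit-capacity flow: source→left, listed edges, right→sink; max matching = max flow.
Augmenting path P1→Q1 (+1); matched 1.
Augmenting path P2→Q1→P1→Q2 (+1); matched 2.
No augmenting path remains; maximum matching = 2.
König certificate: {P1, Q1} is a vertex cover of size 2 (every listed pair touches it), so no matching can be larger.

2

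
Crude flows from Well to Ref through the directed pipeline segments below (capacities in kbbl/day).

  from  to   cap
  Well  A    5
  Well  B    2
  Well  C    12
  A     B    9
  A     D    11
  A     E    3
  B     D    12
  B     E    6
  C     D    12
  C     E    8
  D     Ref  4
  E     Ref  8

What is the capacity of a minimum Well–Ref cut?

Augment Well→A→D→Ref: bottleneck 4, flow now 4.
Augment Well→A→E→Ref: bottleneck 1, flow now 5.
Augment Well→B→E→Ref: bottleneck 2, flow now 7.
Augment Well→C→E→Ref: bottleneck 5, flow now 12.
No augmenting path remains; maximum flow = 12.
By max-flow min-cut, the minimum cut capacity equals the max flow.
In the residual graph, reachable from Well: {Well, A, B, C, D, E}.
Min-cut edges: D→Ref (4), E→Ref (8); capacity 4 + 8 = 12.

12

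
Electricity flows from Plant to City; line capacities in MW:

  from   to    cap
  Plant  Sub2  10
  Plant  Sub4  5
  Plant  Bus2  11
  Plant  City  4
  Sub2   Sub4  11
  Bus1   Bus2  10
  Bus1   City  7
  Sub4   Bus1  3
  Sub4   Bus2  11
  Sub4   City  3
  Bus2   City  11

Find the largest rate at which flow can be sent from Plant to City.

21

Augment Plant→City: bottleneck 4, flow now 4.
Augment Plant→Sub4→City: bottleneck 3, flow now 7.
Augment Plant→Bus2→City: bottleneck 11, flow now 18.
Augment Plant→Sub4→Bus1→City: bottleneck 2, flow now 20.
Augment Plant→Sub2→Sub4→Bus1→City: bottleneck 1, flow now 21.
No augmenting path remains; maximum flow = 21.
In the residual graph, reachable from Plant: {Plant, Sub2, Sub4, Bus2}.
Min-cut edges: Plant→City (4), Sub4→Bus1 (3), Sub4→City (3), Bus2→City (11); capacity 4 + 3 + 3 + 11 = 21.
This cut is saturated, so no flow can exceed 21.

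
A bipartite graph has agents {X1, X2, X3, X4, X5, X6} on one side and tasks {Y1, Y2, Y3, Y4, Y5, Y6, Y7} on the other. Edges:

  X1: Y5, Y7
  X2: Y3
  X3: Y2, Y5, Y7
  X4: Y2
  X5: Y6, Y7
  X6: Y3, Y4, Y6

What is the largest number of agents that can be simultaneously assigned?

Unit-capacity flow: source→left, listed edges, right→sink; max matching = max flow.
Augmenting path X1→Y5 (+1); matched 1.
Augmenting path X2→Y3 (+1); matched 2.
Augmenting path X3→Y2 (+1); matched 3.
Augmenting path X5→Y6 (+1); matched 4.
Augmenting path X6→Y4 (+1); matched 5.
Augmenting path X4→Y2→X3→Y7 (+1); matched 6.
No augmenting path remains; maximum matching = 6.
König certificate: {X1, X2, X3, X4, X5, X6} is a vertex cover of size 6 (every listed pair touches it), so no matching can be larger.

6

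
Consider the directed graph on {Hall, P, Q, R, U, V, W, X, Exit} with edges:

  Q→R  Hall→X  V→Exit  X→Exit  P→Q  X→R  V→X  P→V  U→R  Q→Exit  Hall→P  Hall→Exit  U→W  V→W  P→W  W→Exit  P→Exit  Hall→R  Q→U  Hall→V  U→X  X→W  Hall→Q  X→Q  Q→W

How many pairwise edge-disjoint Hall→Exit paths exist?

Assign every edge capacity 1; by Menger, the answer equals the max flow.
Path Hall→Exit (+1); total 1.
Path Hall→P→Exit (+1); total 2.
Path Hall→Q→Exit (+1); total 3.
Path Hall→V→Exit (+1); total 4.
Path Hall→X→Exit (+1); total 5.
No residual Hall→Exit path; max flow = 5.
Certifying cut of size 5: {Hall→Exit, Hall→P, Hall→Q, Hall→V, Hall→X}.

5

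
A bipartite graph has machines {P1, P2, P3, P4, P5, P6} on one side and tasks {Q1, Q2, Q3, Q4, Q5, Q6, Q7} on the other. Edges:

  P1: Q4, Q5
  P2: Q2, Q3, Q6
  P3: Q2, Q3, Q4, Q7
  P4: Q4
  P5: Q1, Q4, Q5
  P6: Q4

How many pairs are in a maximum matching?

5

Unit-capacity flow: source→left, listed edges, right→sink; max matching = max flow.
Augmenting path P1→Q4 (+1); matched 1.
Augmenting path P2→Q2 (+1); matched 2.
Augmenting path P3→Q3 (+1); matched 3.
Augmenting path P5→Q1 (+1); matched 4.
Augmenting path P4→Q4→P1→Q5 (+1); matched 5.
No augmenting path remains; maximum matching = 5.
König certificate: {P1, P2, P3, P5, Q4} is a vertex cover of size 5 (every listed pair touches it), so no matching can be larger.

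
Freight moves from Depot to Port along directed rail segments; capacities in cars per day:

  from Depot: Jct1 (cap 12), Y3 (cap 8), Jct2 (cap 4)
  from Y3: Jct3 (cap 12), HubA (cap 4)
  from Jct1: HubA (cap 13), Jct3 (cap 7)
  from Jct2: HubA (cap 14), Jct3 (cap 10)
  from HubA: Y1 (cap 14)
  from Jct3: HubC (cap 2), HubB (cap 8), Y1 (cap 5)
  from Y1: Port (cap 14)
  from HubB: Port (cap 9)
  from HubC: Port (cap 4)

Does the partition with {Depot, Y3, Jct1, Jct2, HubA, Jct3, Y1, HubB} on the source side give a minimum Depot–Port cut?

No — its capacity is 25, but the minimum cut has capacity 24.

Given cut capacity: 2 + 14 + 9 = 25.
Augment Depot→Y3→HubA→Y1→Port: bottleneck 4, flow now 4.
Augment Depot→Y3→Jct3→Y1→Port: bottleneck 4, flow now 8.
Augment Depot→Jct1→HubA→Y1→Port: bottleneck 6, flow now 14.
Augment Depot→Jct1→Jct3→HubB→Port: bottleneck 6, flow now 20.
Augment Depot→Jct2→Jct3→HubB→Port: bottleneck 2, flow now 22.
Augment Depot→Jct2→Jct3→HubC→Port: bottleneck 2, flow now 24.
No augmenting path remains; maximum flow = 24.
In the residual graph, reachable from Depot: {Depot}.
Min-cut edges: Depot→Y3 (8), Depot→Jct1 (12), Depot→Jct2 (4); capacity 8 + 12 + 4 = 24.
Cut capacity 25 exceeds the max flow 24, so it is not minimum.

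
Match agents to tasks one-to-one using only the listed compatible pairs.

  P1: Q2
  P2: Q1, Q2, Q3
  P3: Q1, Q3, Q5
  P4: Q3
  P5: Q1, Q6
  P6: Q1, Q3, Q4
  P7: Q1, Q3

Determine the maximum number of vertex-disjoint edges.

Unit-capacity flow: source→left, listed edges, right→sink; max matching = max flow.
Augmenting path P1→Q2 (+1); matched 1.
Augmenting path P2→Q1 (+1); matched 2.
Augmenting path P3→Q3 (+1); matched 3.
Augmenting path P5→Q6 (+1); matched 4.
Augmenting path P6→Q4 (+1); matched 5.
Augmenting path P4→Q3→P3→Q5 (+1); matched 6.
No augmenting path remains; maximum matching = 6.
König certificate: {P3, P5, P6, Q1, Q2, Q3} is a vertex cover of size 6 (every listed pair touches it), so no matching can be larger.

6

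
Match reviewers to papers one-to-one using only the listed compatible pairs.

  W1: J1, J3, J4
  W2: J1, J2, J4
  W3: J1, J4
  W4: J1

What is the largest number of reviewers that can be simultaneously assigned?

4

Unit-capacity flow: source→left, listed edges, right→sink; max matching = max flow.
Augmenting path W1→J1 (+1); matched 1.
Augmenting path W2→J2 (+1); matched 2.
Augmenting path W3→J4 (+1); matched 3.
Augmenting path W4→J1→W1→J3 (+1); matched 4.
No augmenting path remains; maximum matching = 4.
König certificate: {W1, W2, W3, W4} is a vertex cover of size 4 (every listed pair touches it), so no matching can be larger.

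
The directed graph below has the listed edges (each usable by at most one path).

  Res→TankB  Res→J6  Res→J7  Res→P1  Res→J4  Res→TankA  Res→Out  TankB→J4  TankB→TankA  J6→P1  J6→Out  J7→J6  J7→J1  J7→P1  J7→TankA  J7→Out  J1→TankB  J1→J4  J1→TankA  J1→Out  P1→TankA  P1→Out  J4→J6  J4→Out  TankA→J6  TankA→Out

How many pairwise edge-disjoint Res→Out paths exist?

6

Assign every edge capacity 1; by Menger, the answer equals the max flow.
Path Res→Out (+1); total 1.
Path Res→J6→Out (+1); total 2.
Path Res→J7→Out (+1); total 3.
Path Res→P1→Out (+1); total 4.
Path Res→J4→Out (+1); total 5.
Path Res→TankA→Out (+1); total 6.
No residual Res→Out path; max flow = 6.
Certifying cut of size 6: {J4→Out, J6→Out, P1→Out, Res→J7, Res→Out, TankA→Out}.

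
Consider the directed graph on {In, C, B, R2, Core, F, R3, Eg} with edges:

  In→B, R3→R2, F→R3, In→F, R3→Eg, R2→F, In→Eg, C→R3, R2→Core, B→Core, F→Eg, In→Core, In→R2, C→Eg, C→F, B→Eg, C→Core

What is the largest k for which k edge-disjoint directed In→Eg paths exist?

Assign every edge capacity 1; by Menger, the answer equals the max flow.
Path In→Eg (+1); total 1.
Path In→B→Eg (+1); total 2.
Path In→F→Eg (+1); total 3.
Path In→R2→F→R3→Eg (+1); total 4.
No residual In→Eg path; max flow = 4.
Certifying cut of size 4: {In→B, In→Eg, In→F, In→R2}.

4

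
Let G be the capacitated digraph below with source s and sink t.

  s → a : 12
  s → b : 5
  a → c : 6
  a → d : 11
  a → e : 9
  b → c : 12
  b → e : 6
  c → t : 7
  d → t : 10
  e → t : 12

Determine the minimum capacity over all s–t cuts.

17

Augment s→a→c→t: bottleneck 6, flow now 6.
Augment s→a→d→t: bottleneck 6, flow now 12.
Augment s→b→c→t: bottleneck 1, flow now 13.
Augment s→b→e→t: bottleneck 4, flow now 17.
No augmenting path remains; maximum flow = 17.
By max-flow min-cut, the minimum cut capacity equals the max flow.
In the residual graph, reachable from s: {s}.
Min-cut edges: s→a (12), s→b (5); capacity 12 + 5 = 17.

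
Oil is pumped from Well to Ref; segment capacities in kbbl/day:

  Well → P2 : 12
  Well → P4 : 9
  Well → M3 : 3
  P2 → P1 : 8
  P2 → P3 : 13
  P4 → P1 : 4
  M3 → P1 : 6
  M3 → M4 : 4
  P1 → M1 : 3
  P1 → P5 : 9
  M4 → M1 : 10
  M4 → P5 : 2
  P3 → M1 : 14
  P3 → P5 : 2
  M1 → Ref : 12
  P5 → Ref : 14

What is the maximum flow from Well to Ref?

19

Augment Well→P2→P1→M1→Ref: bottleneck 3, flow now 3.
Augment Well→P2→P1→P5→Ref: bottleneck 5, flow now 8.
Augment Well→P2→P3→M1→Ref: bottleneck 4, flow now 12.
Augment Well→P4→P1→P5→Ref: bottleneck 4, flow now 16.
Augment Well→M3→M4→M1→Ref: bottleneck 3, flow now 19.
No augmenting path remains; maximum flow = 19.
In the residual graph, reachable from Well: {Well, P4}.
Min-cut edges: Well→P2 (12), Well→M3 (3), P4→P1 (4); capacity 12 + 3 + 4 = 19.
This cut is saturated, so no flow can exceed 19.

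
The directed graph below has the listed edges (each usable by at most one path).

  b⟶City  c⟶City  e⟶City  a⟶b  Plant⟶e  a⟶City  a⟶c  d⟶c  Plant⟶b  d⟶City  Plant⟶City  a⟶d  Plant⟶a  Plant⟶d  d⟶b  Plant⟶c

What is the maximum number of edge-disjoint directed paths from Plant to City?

6

Assign every edge capacity 1; by Menger, the answer equals the max flow.
Path Plant→City (+1); total 1.
Path Plant→a→City (+1); total 2.
Path Plant→b→City (+1); total 3.
Path Plant→c→City (+1); total 4.
Path Plant→d→City (+1); total 5.
Path Plant→e→City (+1); total 6.
No residual Plant→City path; max flow = 6.
Certifying cut of size 6: {Plant→City, Plant→a, Plant→b, Plant→c, Plant→d, Plant→e}.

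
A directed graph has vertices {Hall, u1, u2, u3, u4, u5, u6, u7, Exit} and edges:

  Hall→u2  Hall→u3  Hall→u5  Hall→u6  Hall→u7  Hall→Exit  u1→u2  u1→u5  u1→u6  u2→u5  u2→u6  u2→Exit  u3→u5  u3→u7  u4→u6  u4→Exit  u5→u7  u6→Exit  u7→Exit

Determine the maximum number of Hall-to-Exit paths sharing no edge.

4

Assign every edge capacity 1; by Menger, the answer equals the max flow.
Path Hall→Exit (+1); total 1.
Path Hall→u2→Exit (+1); total 2.
Path Hall→u6→Exit (+1); total 3.
Path Hall→u7→Exit (+1); total 4.
No residual Hall→Exit path; max flow = 4.
Certifying cut of size 4: {Hall→Exit, Hall→u2, Hall→u6, u7→Exit}.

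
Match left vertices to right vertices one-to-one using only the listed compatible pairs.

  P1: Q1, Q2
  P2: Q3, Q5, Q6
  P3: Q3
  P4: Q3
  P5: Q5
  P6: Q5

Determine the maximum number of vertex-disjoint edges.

4

Unit-capacity flow: source→left, listed edges, right→sink; max matching = max flow.
Augmenting path P1→Q1 (+1); matched 1.
Augmenting path P2→Q3 (+1); matched 2.
Augmenting path P5→Q5 (+1); matched 3.
Augmenting path P3→Q3→P2→Q6 (+1); matched 4.
No augmenting path remains; maximum matching = 4.
König certificate: {P1, P2, Q3, Q5} is a vertex cover of size 4 (every listed pair touches it), so no matching can be larger.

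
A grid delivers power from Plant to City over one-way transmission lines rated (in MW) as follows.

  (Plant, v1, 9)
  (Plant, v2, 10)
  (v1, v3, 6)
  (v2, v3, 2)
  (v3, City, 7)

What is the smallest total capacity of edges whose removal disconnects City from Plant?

Augment Plant→v1→v3→City: bottleneck 6, flow now 6.
Augment Plant→v2→v3→City: bottleneck 1, flow now 7.
No augmenting path remains; maximum flow = 7.
By max-flow min-cut, the minimum cut capacity equals the max flow.
In the residual graph, reachable from Plant: {Plant, v1, v2, v3}.
Min-cut edges: v3→City (7); capacity 7 = 7.

7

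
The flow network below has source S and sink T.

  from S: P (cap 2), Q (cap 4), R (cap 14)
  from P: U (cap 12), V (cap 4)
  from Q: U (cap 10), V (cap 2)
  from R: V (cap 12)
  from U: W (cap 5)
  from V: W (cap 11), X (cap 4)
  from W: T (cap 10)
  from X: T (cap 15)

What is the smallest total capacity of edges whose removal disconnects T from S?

Augment S→P→U→W→T: bottleneck 2, flow now 2.
Augment S→Q→U→W→T: bottleneck 3, flow now 5.
Augment S→Q→V→W→T: bottleneck 1, flow now 6.
Augment S→R→V→W→T: bottleneck 4, flow now 10.
Augment S→R→V→X→T: bottleneck 4, flow now 14.
No augmenting path remains; maximum flow = 14.
By max-flow min-cut, the minimum cut capacity equals the max flow.
In the residual graph, reachable from S: {S, P, Q, R, U, V, W}.
Min-cut edges: V→X (4), W→T (10); capacity 4 + 10 = 14.

14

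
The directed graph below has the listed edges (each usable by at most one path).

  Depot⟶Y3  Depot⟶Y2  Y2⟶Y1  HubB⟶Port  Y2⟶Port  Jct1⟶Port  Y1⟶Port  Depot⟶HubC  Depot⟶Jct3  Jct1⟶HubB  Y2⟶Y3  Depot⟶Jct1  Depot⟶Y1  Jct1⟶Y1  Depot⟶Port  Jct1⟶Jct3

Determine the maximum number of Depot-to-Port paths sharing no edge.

4

Assign every edge capacity 1; by Menger, the answer equals the max flow.
Path Depot→Port (+1); total 1.
Path Depot→Y2→Port (+1); total 2.
Path Depot→Jct1→Port (+1); total 3.
Path Depot→Y1→Port (+1); total 4.
No residual Depot→Port path; max flow = 4.
Certifying cut of size 4: {Depot→Jct1, Depot→Port, Depot→Y1, Depot→Y2}.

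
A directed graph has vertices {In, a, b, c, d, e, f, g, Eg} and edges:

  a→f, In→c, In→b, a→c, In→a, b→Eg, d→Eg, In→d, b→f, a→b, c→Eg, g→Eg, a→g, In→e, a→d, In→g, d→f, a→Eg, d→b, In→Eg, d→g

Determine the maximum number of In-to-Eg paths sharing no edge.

Assign every edge capacity 1; by Menger, the answer equals the max flow.
Path In→Eg (+1); total 1.
Path In→a→Eg (+1); total 2.
Path In→b→Eg (+1); total 3.
Path In→c→Eg (+1); total 4.
Path In→d→Eg (+1); total 5.
Path In→g→Eg (+1); total 6.
No residual In→Eg path; max flow = 6.
Certifying cut of size 6: {In→Eg, In→a, In→b, In→c, In→d, In→g}.

6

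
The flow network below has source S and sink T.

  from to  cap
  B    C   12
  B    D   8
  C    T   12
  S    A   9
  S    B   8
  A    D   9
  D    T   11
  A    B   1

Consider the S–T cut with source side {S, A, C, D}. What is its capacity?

Edges leaving {S, A, C, D}: S→B (8), A→B (1), C→T (12), D→T (11).
Cut capacity = 8 + 1 + 12 + 11 = 32.

32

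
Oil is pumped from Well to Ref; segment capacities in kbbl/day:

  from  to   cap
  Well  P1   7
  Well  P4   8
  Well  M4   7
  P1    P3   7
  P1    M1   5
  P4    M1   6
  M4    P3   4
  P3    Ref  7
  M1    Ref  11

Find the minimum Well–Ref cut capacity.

Augment Well→P1→P3→Ref: bottleneck 7, flow now 7.
Augment Well→P4→M1→Ref: bottleneck 6, flow now 13.
Augment Well→M4→P3→P1→M1→Ref: bottleneck 4, flow now 17. (uses reverse residual edge)
No augmenting path remains; maximum flow = 17.
By max-flow min-cut, the minimum cut capacity equals the max flow.
In the residual graph, reachable from Well: {Well, P4, M4}.
Min-cut edges: Well→P1 (7), P4→M1 (6), M4→P3 (4); capacity 7 + 6 + 4 = 17.

17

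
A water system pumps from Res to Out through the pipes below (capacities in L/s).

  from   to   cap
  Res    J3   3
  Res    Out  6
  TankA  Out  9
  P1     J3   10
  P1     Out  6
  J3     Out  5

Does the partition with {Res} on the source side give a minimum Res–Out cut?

Yes — it is a minimum cut (capacity 9).

Given cut capacity: 3 + 6 = 9.
Augment Res→Out: bottleneck 6, flow now 6.
Augment Res→J3→Out: bottleneck 3, flow now 9.
No augmenting path remains; maximum flow = 9.
Cut capacity 9 equals the max flow, so it is a minimum cut.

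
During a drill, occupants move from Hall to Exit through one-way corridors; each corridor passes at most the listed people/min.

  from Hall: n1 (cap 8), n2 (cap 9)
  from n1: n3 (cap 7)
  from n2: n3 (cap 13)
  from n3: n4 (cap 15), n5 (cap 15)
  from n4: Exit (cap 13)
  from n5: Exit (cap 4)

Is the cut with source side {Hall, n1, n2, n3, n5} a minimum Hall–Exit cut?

Given cut capacity: 15 + 4 = 19.
Augment Hall→n1→n3→n4→Exit: bottleneck 7, flow now 7.
Augment Hall→n2→n3→n4→Exit: bottleneck 6, flow now 13.
Augment Hall→n2→n3→n5→Exit: bottleneck 3, flow now 16.
No augmenting path remains; maximum flow = 16.
In the residual graph, reachable from Hall: {Hall, n1}.
Min-cut edges: Hall→n2 (9), n1→n3 (7); capacity 9 + 7 = 16.
Cut capacity 19 exceeds the max flow 16, so it is not minimum.

No — its capacity is 19, but the minimum cut has capacity 16.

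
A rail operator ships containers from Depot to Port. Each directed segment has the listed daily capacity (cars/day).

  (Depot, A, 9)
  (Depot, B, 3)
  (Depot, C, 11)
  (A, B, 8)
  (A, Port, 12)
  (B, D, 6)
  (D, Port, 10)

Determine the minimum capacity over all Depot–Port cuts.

Augment Depot→A→Port: bottleneck 9, flow now 9.
Augment Depot→B→D→Port: bottleneck 3, flow now 12.
No augmenting path remains; maximum flow = 12.
By max-flow min-cut, the minimum cut capacity equals the max flow.
In the residual graph, reachable from Depot: {Depot, C}.
Min-cut edges: Depot→A (9), Depot→B (3); capacity 9 + 3 = 12.

12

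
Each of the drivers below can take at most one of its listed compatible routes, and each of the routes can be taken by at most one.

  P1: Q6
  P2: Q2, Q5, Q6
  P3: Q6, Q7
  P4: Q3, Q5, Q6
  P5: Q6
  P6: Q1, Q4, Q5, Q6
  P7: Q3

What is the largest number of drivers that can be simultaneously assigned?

6

Unit-capacity flow: source→left, listed edges, right→sink; max matching = max flow.
Augmenting path P1→Q6 (+1); matched 1.
Augmenting path P2→Q2 (+1); matched 2.
Augmenting path P3→Q7 (+1); matched 3.
Augmenting path P4→Q3 (+1); matched 4.
Augmenting path P6→Q1 (+1); matched 5.
Augmenting path P7→Q3→P4→Q5 (+1); matched 6.
No augmenting path remains; maximum matching = 6.
König certificate: {P2, P3, P4, P6, P7, Q6} is a vertex cover of size 6 (every listed pair touches it), so no matching can be larger.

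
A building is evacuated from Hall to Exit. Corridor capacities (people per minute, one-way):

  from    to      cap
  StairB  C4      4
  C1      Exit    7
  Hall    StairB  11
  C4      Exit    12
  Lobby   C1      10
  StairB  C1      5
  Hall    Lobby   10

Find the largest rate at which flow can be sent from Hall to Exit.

Augment Hall→StairB→C1→Exit: bottleneck 5, flow now 5.
Augment Hall→StairB→C4→Exit: bottleneck 4, flow now 9.
Augment Hall→Lobby→C1→Exit: bottleneck 2, flow now 11.
No augmenting path remains; maximum flow = 11.
In the residual graph, reachable from Hall: {Hall, StairB, Lobby, C1}.
Min-cut edges: StairB→C4 (4), C1→Exit (7); capacity 4 + 7 = 11.
This cut is saturated, so no flow can exceed 11.

11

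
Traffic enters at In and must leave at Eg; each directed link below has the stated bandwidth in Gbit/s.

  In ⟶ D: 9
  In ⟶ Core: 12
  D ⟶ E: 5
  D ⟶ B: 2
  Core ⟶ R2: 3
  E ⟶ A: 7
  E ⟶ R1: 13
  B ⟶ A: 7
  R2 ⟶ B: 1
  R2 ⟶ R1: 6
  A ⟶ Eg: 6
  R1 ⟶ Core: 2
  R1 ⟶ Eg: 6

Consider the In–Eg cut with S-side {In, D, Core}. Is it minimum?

Given cut capacity: 5 + 2 + 3 = 10.
Augment In→D→E→A→Eg: bottleneck 5, flow now 5.
Augment In→D→B→A→Eg: bottleneck 1, flow now 6.
Augment In→Core→R2→R1→Eg: bottleneck 3, flow now 9.
Augment In→D→B→A→E→R1→Eg: bottleneck 1, flow now 10. (uses reverse residual edge)
No augmenting path remains; maximum flow = 10.
Cut capacity 10 equals the max flow, so it is a minimum cut.

Yes — it is a minimum cut (capacity 10).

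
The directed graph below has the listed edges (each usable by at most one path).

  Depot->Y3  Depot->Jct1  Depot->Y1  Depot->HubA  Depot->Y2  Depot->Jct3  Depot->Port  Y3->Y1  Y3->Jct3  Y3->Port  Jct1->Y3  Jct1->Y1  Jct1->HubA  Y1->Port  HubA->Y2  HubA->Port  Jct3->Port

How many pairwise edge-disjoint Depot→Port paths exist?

5

Assign every edge capacity 1; by Menger, the answer equals the max flow.
Path Depot→Port (+1); total 1.
Path Depot→Y3→Port (+1); total 2.
Path Depot→Y1→Port (+1); total 3.
Path Depot→HubA→Port (+1); total 4.
Path Depot→Jct3→Port (+1); total 5.
No residual Depot→Port path; max flow = 5.
Certifying cut of size 5: {Depot→Port, HubA→Port, Jct3→Port, Y1→Port, Y3→Port}.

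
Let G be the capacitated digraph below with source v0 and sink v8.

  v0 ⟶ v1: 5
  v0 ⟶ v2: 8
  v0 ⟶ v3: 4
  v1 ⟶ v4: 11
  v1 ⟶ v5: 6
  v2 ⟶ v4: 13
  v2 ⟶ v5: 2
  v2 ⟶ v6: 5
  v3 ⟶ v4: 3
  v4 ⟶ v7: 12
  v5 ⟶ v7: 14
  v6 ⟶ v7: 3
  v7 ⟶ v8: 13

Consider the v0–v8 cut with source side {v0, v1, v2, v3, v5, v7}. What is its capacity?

45

Edges leaving {v0, v1, v2, v3, v5, v7}: v1→v4 (11), v2→v4 (13), v2→v6 (5), v3→v4 (3), v7→v8 (13).
Cut capacity = 11 + 13 + 5 + 3 + 13 = 45.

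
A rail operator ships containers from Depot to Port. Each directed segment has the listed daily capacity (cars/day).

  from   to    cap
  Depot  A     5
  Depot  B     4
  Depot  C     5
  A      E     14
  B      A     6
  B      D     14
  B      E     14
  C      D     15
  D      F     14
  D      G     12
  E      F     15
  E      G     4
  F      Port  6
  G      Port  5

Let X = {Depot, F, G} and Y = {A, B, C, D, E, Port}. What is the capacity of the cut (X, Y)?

Edges leaving {Depot, F, G}: Depot→A (5), Depot→B (4), Depot→C (5), F→Port (6), G→Port (5).
Cut capacity = 5 + 4 + 5 + 6 + 5 = 25.

25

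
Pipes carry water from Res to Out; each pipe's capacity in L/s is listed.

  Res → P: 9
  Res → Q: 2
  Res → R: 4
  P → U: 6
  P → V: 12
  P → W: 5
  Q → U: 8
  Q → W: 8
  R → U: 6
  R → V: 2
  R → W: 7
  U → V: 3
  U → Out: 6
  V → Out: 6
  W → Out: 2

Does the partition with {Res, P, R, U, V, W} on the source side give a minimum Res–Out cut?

No — its capacity is 16, but the minimum cut has capacity 14.

Given cut capacity: 2 + 6 + 6 + 2 = 16.
Augment Res→P→U→Out: bottleneck 6, flow now 6.
Augment Res→P→V→Out: bottleneck 3, flow now 9.
Augment Res→Q→W→Out: bottleneck 2, flow now 11.
Augment Res→R→V→Out: bottleneck 2, flow now 13.
Augment Res→R→U→V→Out: bottleneck 1, flow now 14.
No augmenting path remains; maximum flow = 14.
In the residual graph, reachable from Res: {Res, P, Q, R, U, V, W}.
Min-cut edges: U→Out (6), V→Out (6), W→Out (2); capacity 6 + 6 + 2 = 14.
Cut capacity 16 exceeds the max flow 14, so it is not minimum.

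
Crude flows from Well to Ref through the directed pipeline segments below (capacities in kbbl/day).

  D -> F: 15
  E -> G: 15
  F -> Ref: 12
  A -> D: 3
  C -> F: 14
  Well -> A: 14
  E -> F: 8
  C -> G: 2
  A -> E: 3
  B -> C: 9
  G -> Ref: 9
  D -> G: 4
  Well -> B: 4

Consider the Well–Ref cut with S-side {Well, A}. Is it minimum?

Yes — it is a minimum cut (capacity 10).

Given cut capacity: 4 + 3 + 3 = 10.
Augment Well→A→D→F→Ref: bottleneck 3, flow now 3.
Augment Well→A→E→F→Ref: bottleneck 3, flow now 6.
Augment Well→B→C→F→Ref: bottleneck 4, flow now 10.
No augmenting path remains; maximum flow = 10.
Cut capacity 10 equals the max flow, so it is a minimum cut.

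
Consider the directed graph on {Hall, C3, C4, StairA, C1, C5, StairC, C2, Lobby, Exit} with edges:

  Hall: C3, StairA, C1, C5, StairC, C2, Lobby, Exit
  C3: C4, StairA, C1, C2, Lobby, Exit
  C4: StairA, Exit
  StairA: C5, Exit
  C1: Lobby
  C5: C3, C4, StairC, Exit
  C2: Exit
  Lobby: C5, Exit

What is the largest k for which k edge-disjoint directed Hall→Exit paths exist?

7

Assign every edge capacity 1; by Menger, the answer equals the max flow.
Path Hall→Exit (+1); total 1.
Path Hall→C3→Exit (+1); total 2.
Path Hall→StairA→Exit (+1); total 3.
Path Hall→C5→Exit (+1); total 4.
Path Hall→C2→Exit (+1); total 5.
Path Hall→Lobby→Exit (+1); total 6.
Path Hall→C1→Lobby→C5→C4→Exit (+1); total 7.
No residual Hall→Exit path; max flow = 7.
Certifying cut of size 7: {Hall→C1, Hall→C2, Hall→C3, Hall→C5, Hall→Exit, Hall→Lobby, Hall→StairA}.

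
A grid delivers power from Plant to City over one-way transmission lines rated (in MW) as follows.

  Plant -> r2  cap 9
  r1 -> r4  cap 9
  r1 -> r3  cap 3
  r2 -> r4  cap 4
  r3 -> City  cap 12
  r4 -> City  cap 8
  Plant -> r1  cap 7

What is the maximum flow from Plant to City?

Augment Plant→r1→r3→City: bottleneck 3, flow now 3.
Augment Plant→r1→r4→City: bottleneck 4, flow now 7.
Augment Plant→r2→r4→City: bottleneck 4, flow now 11.
No augmenting path remains; maximum flow = 11.
In the residual graph, reachable from Plant: {Plant, r2}.
Min-cut edges: Plant→r1 (7), r2→r4 (4); capacity 7 + 4 = 11.
This cut is saturated, so no flow can exceed 11.

11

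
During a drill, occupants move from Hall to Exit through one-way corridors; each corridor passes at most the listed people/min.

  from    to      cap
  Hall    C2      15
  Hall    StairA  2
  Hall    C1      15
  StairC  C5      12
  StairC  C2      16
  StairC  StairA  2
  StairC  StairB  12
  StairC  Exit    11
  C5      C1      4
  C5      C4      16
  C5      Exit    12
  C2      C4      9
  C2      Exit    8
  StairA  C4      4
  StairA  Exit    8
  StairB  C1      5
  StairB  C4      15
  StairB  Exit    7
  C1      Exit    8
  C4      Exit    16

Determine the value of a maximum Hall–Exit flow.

25

Augment Hall→C2→Exit: bottleneck 8, flow now 8.
Augment Hall→StairA→Exit: bottleneck 2, flow now 10.
Augment Hall→C1→Exit: bottleneck 8, flow now 18.
Augment Hall→C2→C4→Exit: bottleneck 7, flow now 25.
No augmenting path remains; maximum flow = 25.
In the residual graph, reachable from Hall: {Hall, C1}.
Min-cut edges: Hall→C2 (15), Hall→StairA (2), C1→Exit (8); capacity 15 + 2 + 8 = 25.
This cut is saturated, so no flow can exceed 25.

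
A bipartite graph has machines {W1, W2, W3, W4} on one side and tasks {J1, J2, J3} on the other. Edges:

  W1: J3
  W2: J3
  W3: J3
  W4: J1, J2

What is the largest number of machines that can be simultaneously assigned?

Unit-capacity flow: source→left, listed edges, right→sink; max matching = max flow.
Augmenting path W1→J3 (+1); matched 1.
Augmenting path W4→J1 (+1); matched 2.
No augmenting path remains; maximum matching = 2.
König certificate: {W4, J3} is a vertex cover of size 2 (every listed pair touches it), so no matching can be larger.

2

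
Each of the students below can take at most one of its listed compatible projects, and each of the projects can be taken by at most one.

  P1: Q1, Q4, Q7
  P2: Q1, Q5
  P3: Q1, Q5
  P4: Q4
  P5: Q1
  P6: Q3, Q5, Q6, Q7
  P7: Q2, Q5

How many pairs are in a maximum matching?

6

Unit-capacity flow: source→left, listed edges, right→sink; max matching = max flow.
Augmenting path P1→Q1 (+1); matched 1.
Augmenting path P2→Q5 (+1); matched 2.
Augmenting path P4→Q4 (+1); matched 3.
Augmenting path P6→Q3 (+1); matched 4.
Augmenting path P7→Q2 (+1); matched 5.
Augmenting path P3→Q1→P1→Q7 (+1); matched 6.
No augmenting path remains; maximum matching = 6.
König certificate: {P1, P4, P6, P7, Q1, Q5} is a vertex cover of size 6 (every listed pair touches it), so no matching can be larger.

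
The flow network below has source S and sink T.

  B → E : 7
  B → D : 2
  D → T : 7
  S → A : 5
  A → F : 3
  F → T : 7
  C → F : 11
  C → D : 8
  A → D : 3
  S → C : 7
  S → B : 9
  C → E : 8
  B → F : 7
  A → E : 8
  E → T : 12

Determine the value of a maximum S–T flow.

21

Augment S→A→D→T: bottleneck 3, flow now 3.
Augment S→A→E→T: bottleneck 2, flow now 5.
Augment S→B→D→T: bottleneck 2, flow now 7.
Augment S→B→E→T: bottleneck 7, flow now 14.
Augment S→C→D→T: bottleneck 2, flow now 16.
Augment S→C→E→T: bottleneck 3, flow now 19.
Augment S→C→F→T: bottleneck 2, flow now 21.
No augmenting path remains; maximum flow = 21.
In the residual graph, reachable from S: {S}.
Min-cut edges: S→A (5), S→B (9), S→C (7); capacity 5 + 9 + 7 = 21.
This cut is saturated, so no flow can exceed 21.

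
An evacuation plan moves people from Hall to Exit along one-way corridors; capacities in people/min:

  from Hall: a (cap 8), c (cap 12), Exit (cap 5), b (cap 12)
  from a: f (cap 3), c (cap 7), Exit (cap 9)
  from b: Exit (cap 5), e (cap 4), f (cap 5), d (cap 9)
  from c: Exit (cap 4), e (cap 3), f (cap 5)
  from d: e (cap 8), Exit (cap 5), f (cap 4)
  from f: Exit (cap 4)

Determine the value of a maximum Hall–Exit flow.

Augment Hall→Exit: bottleneck 5, flow now 5.
Augment Hall→a→Exit: bottleneck 8, flow now 13.
Augment Hall→b→Exit: bottleneck 5, flow now 18.
Augment Hall→c→Exit: bottleneck 4, flow now 22.
Augment Hall→b→d→Exit: bottleneck 5, flow now 27.
Augment Hall→b→f→Exit: bottleneck 2, flow now 29.
Augment Hall→c→f→Exit: bottleneck 2, flow now 31.
No augmenting path remains; maximum flow = 31.
In the residual graph, reachable from Hall: {Hall, b, c, d, e, f}.
Min-cut edges: Hall→a (8), Hall→Exit (5), b→Exit (5), c→Exit (4), d→Exit (5), f→Exit (4); capacity 8 + 5 + 5 + 4 + 5 + 4 = 31.
This cut is saturated, so no flow can exceed 31.

31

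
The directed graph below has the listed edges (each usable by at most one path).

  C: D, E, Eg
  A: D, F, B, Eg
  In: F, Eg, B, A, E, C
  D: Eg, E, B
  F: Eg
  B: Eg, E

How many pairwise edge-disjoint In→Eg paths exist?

5

Assign every edge capacity 1; by Menger, the answer equals the max flow.
Path In→Eg (+1); total 1.
Path In→A→Eg (+1); total 2.
Path In→B→Eg (+1); total 3.
Path In→C→Eg (+1); total 4.
Path In→F→Eg (+1); total 5.
No residual In→Eg path; max flow = 5.
Certifying cut of size 5: {In→A, In→B, In→C, In→Eg, In→F}.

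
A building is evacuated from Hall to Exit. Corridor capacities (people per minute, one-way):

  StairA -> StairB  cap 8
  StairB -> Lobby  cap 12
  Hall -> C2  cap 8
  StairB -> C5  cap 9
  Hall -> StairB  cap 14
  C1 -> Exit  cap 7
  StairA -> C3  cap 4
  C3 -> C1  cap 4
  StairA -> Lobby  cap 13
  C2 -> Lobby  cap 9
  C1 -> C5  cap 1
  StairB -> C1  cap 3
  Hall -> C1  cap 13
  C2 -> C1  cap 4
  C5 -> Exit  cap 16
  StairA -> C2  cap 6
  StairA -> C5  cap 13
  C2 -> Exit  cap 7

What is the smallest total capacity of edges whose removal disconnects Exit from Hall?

24

Augment Hall→C2→Exit: bottleneck 7, flow now 7.
Augment Hall→C1→Exit: bottleneck 7, flow now 14.
Augment Hall→StairB→C5→Exit: bottleneck 9, flow now 23.
Augment Hall→C1→C5→Exit: bottleneck 1, flow now 24.
No augmenting path remains; maximum flow = 24.
By max-flow min-cut, the minimum cut capacity equals the max flow.
In the residual graph, reachable from Hall: {Hall, StairB, C2, Lobby, C1}.
Min-cut edges: StairB→C5 (9), C2→Exit (7), C1→C5 (1), C1→Exit (7); capacity 9 + 7 + 1 + 7 = 24.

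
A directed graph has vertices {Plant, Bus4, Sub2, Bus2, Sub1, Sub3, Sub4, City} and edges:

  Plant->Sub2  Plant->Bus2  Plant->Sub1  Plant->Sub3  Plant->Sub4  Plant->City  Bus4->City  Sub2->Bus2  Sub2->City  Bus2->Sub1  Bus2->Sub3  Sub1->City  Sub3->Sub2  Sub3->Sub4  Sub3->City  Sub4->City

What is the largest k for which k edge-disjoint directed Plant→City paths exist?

Assign every edge capacity 1; by Menger, the answer equals the max flow.
Path Plant→City (+1); total 1.
Path Plant→Sub2→City (+1); total 2.
Path Plant→Sub1→City (+1); total 3.
Path Plant→Sub3→City (+1); total 4.
Path Plant→Sub4→City (+1); total 5.
No residual Plant→City path; max flow = 5.
Certifying cut of size 5: {Plant→City, Sub1→City, Sub2→City, Sub3→City, Sub4→City}.

5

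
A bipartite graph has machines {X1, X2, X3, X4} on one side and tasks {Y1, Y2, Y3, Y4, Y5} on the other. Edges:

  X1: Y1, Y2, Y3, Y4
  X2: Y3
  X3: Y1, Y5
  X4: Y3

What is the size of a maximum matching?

3

Unit-capacity flow: source→left, listed edges, right→sink; max matching = max flow.
Augmenting path X1→Y1 (+1); matched 1.
Augmenting path X2→Y3 (+1); matched 2.
Augmenting path X3→Y5 (+1); matched 3.
No augmenting path remains; maximum matching = 3.
König certificate: {X1, X3, Y3} is a vertex cover of size 3 (every listed pair touches it), so no matching can be larger.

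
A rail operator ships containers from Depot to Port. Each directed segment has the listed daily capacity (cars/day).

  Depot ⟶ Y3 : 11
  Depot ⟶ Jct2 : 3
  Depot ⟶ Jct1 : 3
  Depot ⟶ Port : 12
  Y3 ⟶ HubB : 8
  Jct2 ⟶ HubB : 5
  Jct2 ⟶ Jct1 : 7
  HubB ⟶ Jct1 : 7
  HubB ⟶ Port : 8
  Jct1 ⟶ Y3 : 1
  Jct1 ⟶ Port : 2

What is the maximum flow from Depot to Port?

Augment Depot→Port: bottleneck 12, flow now 12.
Augment Depot→Jct1→Port: bottleneck 2, flow now 14.
Augment Depot→Y3→HubB→Port: bottleneck 8, flow now 22.
No augmenting path remains; maximum flow = 22.
In the residual graph, reachable from Depot: {Depot, Y3, Jct2, HubB, Jct1}.
Min-cut edges: Depot→Port (12), HubB→Port (8), Jct1→Port (2); capacity 12 + 8 + 2 = 22.
This cut is saturated, so no flow can exceed 22.

22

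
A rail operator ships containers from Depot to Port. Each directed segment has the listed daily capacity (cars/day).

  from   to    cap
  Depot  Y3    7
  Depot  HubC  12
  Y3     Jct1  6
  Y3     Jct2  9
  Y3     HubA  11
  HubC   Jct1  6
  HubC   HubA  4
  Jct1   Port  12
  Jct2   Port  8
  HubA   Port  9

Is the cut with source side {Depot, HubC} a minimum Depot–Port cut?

Yes — it is a minimum cut (capacity 17).

Given cut capacity: 7 + 6 + 4 = 17.
Augment Depot→Y3→Jct1→Port: bottleneck 6, flow now 6.
Augment Depot→Y3→Jct2→Port: bottleneck 1, flow now 7.
Augment Depot→HubC→Jct1→Port: bottleneck 6, flow now 13.
Augment Depot→HubC→HubA→Port: bottleneck 4, flow now 17.
No augmenting path remains; maximum flow = 17.
Cut capacity 17 equals the max flow, so it is a minimum cut.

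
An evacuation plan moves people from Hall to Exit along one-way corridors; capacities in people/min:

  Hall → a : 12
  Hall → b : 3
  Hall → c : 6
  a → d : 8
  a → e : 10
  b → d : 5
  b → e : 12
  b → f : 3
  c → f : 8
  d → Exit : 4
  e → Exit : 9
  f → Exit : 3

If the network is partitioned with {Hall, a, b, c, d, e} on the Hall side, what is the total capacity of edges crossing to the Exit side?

Edges leaving {Hall, a, b, c, d, e}: b→f (3), c→f (8), d→Exit (4), e→Exit (9).
Cut capacity = 3 + 8 + 4 + 9 = 24.

24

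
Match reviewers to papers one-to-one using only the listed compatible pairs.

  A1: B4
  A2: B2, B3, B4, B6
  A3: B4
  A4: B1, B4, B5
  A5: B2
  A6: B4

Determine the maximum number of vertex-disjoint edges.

4

Unit-capacity flow: source→left, listed edges, right→sink; max matching = max flow.
Augmenting path A1→B4 (+1); matched 1.
Augmenting path A2→B2 (+1); matched 2.
Augmenting path A4→B1 (+1); matched 3.
Augmenting path A5→B2→A2→B3 (+1); matched 4.
No augmenting path remains; maximum matching = 4.
König certificate: {A2, A4, A5, B4} is a vertex cover of size 4 (every listed pair touches it), so no matching can be larger.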